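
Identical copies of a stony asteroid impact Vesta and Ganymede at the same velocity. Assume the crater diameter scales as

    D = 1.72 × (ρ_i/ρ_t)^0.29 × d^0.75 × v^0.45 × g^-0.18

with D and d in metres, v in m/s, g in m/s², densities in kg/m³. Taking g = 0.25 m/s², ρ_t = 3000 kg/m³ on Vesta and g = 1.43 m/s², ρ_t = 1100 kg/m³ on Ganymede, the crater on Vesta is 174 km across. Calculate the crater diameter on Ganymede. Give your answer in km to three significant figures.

D ≈ 170 km

The impactor-only factors (d, v, ρ_i) cancel in the ratio, leaving D_Ganymede/D_Vesta = (g_Ganymede/g_Vesta)^-0.18 · (ρ_t,Vesta/ρ_t,Ganymede)^0.29.
(1.43/0.25)^-0.18 = 5.720^-0.18 = 0.7306
(3000/1100)^0.29 = 2.727^0.29 = 1.338
Ratio = 0.7306 × 1.338 = 0.9775
D_Ganymede = 0.9775 × 174 km = 170 km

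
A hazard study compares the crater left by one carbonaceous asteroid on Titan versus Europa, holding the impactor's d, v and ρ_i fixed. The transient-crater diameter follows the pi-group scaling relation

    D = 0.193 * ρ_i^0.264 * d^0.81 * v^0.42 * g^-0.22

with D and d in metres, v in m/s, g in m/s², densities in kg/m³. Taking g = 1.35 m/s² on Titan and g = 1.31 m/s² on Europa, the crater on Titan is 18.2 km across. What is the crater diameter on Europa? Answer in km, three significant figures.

D ≈ 18.3 km

All impactor-dependent factors cancel in the ratio, leaving D_Europa/D_Titan = (g_Europa/g_Titan)^-0.22.
(1.31/1.35)^-0.22 = 0.9704^-0.22 = 1.007
D_Europa = 1.007 × 18.2 km = 18.3 km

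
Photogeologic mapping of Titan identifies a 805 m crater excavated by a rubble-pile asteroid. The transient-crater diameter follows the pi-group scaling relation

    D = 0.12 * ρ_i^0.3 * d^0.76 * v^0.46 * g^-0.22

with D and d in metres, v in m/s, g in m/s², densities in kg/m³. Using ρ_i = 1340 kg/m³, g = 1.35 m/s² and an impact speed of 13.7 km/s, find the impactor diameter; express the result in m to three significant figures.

Rearranging for d: d = [D / (0.12 · 1340^0.3 · 13700^0.46 · 1.35^-0.22)]^(1/0.76).
1340^0.3 = 8.672
13700^0.46 = 79.96
1.35^-0.22 = 0.9361
Denominator = 0.12 × 8.672 × 79.96 × 0.9361 = 77.89
D / 77.89 = 805 / 77.89 = 10.34
d = 10.34^(1/0.76) = 10.34^1.3158 = 21.62 m

d ≈ 21.6 m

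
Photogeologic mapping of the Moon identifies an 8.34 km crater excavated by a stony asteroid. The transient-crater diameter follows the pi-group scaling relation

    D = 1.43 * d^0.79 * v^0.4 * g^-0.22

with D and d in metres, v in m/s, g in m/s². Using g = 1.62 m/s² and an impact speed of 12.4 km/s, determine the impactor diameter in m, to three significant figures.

d ≈ 566 m

Rearranging for d: d = [D / (1.43 · 12400^0.4 · 1.62^-0.22)]^(1/0.79).
D = 8340 m.
12400^0.4 = 43.39
1.62^-0.22 = 0.8993
Denominator = 1.43 × 43.39 × 0.8993 = 55.80
D / 55.80 = 8340 / 55.80 = 149.5
d = 149.5^(1/0.79) = 149.5^1.2658 = 565.8 m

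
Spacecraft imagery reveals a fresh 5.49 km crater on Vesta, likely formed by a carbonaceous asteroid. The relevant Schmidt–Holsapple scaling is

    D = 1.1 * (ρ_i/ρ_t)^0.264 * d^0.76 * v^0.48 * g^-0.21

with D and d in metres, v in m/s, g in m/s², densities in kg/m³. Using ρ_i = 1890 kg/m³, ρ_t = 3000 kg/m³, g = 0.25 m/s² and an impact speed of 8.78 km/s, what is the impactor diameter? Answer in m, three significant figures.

Rearranging for d: d = [D / (1.1 · (1890/3000)^0.264 · 8780^0.48 · 0.25^-0.21)]^(1/0.76).
D = 5490 m.
(1890/3000)^0.264 = 0.8852
8780^0.48 = 78.14
0.25^-0.21 = 1.338
Denominator = 1.1 × 0.8852 × 78.14 × 1.338 = 101.8
D / 101.8 = 5490 / 101.8 = 53.93
d = 53.93^(1/0.76) = 53.93^1.3158 = 190.0 m

d ≈ 190 m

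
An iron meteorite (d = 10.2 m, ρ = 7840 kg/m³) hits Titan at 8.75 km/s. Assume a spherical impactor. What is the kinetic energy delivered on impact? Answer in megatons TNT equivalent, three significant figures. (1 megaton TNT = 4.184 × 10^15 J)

E ≈ 0.0399 Mt TNT

v = 8750 m/s.
Mass m = (π/6) ρ d³ = (π/6) × 7840 × (10.2)³ = 4.356 × 10^6 kg
E = ½ m v² = 0.5 × 4.356 × 10^6 × (8750)² = 1.668 × 10^14 J
   = 1.668 × 10^14 / 4.184×10^15 = 0.03987 Mt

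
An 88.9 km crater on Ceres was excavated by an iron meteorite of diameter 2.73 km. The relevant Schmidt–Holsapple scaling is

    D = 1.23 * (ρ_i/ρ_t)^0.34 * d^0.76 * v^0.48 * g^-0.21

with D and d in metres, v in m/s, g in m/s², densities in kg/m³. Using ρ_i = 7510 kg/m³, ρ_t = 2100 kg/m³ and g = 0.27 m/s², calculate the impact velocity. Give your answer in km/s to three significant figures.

Rearranging for v: v = [D / (1.23 · (7510/2100)^0.34 · 2730^0.76 · 0.27^-0.21)]^(1/0.48).
D = 88900 m.
(7510/2100)^0.34 = 1.542
2730^0.76 = 408.8
0.27^-0.21 = 1.316
Denominator = 1.23 × 1.542 × 408.8 × 1.316 = 1020
D / 1020 = 88900 / 1020 = 87.16
v = 87.16^(1/0.48) = 87.16^2.0833 = 11022 m/s

v ≈ 11.0 km/s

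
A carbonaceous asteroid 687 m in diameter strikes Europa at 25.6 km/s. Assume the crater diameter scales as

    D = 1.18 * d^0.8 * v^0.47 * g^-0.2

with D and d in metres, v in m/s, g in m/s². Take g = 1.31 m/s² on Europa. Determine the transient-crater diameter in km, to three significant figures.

In SI units: v = 25600 m/s.
d^0.8 = 687^0.8 = 186.0
v^0.47 = 25600^0.47 = 118.0
g^-0.2 = 1.31^-0.2 = 0.9474
D = 1.18 × 186.0 × 118.0 × 0.9474 = 24536 m
   = 24.54 km

D ≈ 24.5 km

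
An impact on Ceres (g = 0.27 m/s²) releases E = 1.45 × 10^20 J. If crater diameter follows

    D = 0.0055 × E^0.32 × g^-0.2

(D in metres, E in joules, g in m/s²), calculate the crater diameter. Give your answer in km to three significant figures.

D ≈ 20.2 km

E^0.32 = (1.45 × 10^20)^0.32 = 2.829 × 10^6
g^-0.2 = 0.27^-0.2 = 1.299
D = 0.0055 × 2.829 × 10^6 × 1.299 = 20212 m
   = 20.21 km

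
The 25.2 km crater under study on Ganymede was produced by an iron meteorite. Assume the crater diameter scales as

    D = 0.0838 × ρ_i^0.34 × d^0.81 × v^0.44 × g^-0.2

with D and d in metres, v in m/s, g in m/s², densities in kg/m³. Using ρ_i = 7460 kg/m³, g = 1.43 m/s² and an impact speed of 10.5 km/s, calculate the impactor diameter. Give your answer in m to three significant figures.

Rearranging for d: d = [D / (0.0838 · 7460^0.34 · 10500^0.44 · 1.43^-0.2)]^(1/0.81).
D = 25200 m.
7460^0.34 = 20.74
10500^0.44 = 58.79
1.43^-0.2 = 0.9310
Denominator = 0.0838 × 20.74 × 58.79 × 0.9310 = 95.13
D / 95.13 = 25200 / 95.13 = 264.9
d = 264.9^(1/0.81) = 264.9^1.2346 = 980.7 m

d ≈ 981 m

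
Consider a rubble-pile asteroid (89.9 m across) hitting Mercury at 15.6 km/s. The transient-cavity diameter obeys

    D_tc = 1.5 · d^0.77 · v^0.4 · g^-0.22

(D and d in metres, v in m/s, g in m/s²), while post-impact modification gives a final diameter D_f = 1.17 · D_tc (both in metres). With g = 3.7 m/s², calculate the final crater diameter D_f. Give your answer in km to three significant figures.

D_f ≈ 2.00 km

v = 15600 m/s.
d^0.77 = 89.9^0.77 = 31.94
v^0.4 = 15600^0.4 = 47.56
g^-0.22 = 3.7^-0.22 = 0.7499
D_tc = 1.5 × 31.94 × 47.56 × 0.7499 = 1709 m
D_f = 1.17 × 1709 = 2000 m
     = 2.000 km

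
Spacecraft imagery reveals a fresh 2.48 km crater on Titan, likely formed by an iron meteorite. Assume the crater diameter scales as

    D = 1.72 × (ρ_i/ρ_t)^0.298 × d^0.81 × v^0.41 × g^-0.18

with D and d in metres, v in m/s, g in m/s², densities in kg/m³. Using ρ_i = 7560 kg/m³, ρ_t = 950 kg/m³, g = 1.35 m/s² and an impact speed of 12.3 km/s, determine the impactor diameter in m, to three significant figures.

d ≈ 33.7 m

Rearranging for d: d = [D / (1.72 · (7560/950)^0.298 · 12300^0.41 · 1.35^-0.18)]^(1/0.81).
D = 2480 m.
(7560/950)^0.298 = 1.855
12300^0.41 = 47.52
1.35^-0.18 = 0.9474
Denominator = 1.72 × 1.855 × 47.52 × 0.9474 = 143.6
D / 143.6 = 2480 / 143.6 = 17.27
d = 17.27^(1/0.81) = 17.27^1.2346 = 33.69 m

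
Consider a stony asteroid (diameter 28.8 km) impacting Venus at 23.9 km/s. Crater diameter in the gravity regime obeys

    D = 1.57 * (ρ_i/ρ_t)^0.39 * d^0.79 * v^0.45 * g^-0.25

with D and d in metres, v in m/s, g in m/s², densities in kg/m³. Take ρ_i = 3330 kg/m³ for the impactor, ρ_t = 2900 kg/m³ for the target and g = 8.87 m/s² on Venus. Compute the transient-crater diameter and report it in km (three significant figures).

In SI units: d = 28800 m, v = 23900 m/s.
(ρ_i/ρ_t)^0.39 = (3330/2900)^0.39 = 1.055
d^0.79 = 28800^0.79 = 3334
v^0.45 = 23900^0.45 = 93.39
g^-0.25 = 8.87^-0.25 = 0.5795
D = 1.57 × 1.055 × 3334 × 93.39 × 0.5795 = 2.989 × 10^5 m
   = 298.9 km

D ≈ 299 km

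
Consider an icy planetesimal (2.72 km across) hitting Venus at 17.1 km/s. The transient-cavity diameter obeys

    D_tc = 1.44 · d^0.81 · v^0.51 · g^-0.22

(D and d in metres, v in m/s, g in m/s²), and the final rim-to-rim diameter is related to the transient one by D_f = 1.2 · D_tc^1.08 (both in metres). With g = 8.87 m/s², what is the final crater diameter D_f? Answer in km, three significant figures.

In SI: d = 2720 m, v = 17100 m/s.
d^0.81 = 2720^0.81 = 605.3
v^0.51 = 17100^0.51 = 144.2
g^-0.22 = 8.87^-0.22 = 0.6187
D_tc = 1.44 × 605.3 × 144.2 × 0.6187 = 77760 m
D_f = 1.2 × (77760)^1.08 = 2.297 × 10^5 m
     = 229.7 km

D_f ≈ 230 km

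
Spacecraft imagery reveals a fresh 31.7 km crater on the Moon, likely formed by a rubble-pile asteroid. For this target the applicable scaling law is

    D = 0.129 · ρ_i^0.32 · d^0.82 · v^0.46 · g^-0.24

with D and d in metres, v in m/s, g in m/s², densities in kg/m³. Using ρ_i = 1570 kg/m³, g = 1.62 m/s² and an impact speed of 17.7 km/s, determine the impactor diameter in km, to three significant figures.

Rearranging for d: d = [D / (0.129 · 1570^0.32 · 17700^0.46 · 1.62^-0.24)]^(1/0.82).
D = 31700 m.
1570^0.32 = 10.54
17700^0.46 = 89.96
1.62^-0.24 = 0.8907
Denominator = 0.129 × 10.54 × 89.96 × 0.8907 = 108.9
D / 108.9 = 31700 / 108.9 = 291.1
d = 291.1^(1/0.82) = 291.1^1.2195 = 1011 m

d ≈ 1.01 km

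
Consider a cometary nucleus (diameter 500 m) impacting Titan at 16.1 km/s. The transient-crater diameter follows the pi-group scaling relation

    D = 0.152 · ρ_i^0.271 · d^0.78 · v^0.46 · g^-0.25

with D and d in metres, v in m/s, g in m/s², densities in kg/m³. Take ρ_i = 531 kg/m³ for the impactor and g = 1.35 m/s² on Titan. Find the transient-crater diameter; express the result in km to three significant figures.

D ≈ 8.47 km

In SI units: v = 16100 m/s.
ρ_i^0.271 = 531^0.271 = 5.476
d^0.78 = 500^0.78 = 127.4
v^0.46 = 16100^0.46 = 86.13
g^-0.25 = 1.35^-0.25 = 0.9277
D = 0.152 × 5.476 × 127.4 × 86.13 × 0.9277 = 8473 m
   = 8.473 km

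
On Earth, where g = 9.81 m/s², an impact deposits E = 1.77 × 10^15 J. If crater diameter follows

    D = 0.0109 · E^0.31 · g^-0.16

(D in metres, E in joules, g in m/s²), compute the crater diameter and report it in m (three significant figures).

E^0.31 = (1.77 × 10^15)^0.31 = 5.332 × 10^4
g^-0.16 = 9.81^-0.16 = 0.6940
D = 0.0109 × 5.332 × 10^4 × 0.6940 = 403.3 m

D ≈ 403 m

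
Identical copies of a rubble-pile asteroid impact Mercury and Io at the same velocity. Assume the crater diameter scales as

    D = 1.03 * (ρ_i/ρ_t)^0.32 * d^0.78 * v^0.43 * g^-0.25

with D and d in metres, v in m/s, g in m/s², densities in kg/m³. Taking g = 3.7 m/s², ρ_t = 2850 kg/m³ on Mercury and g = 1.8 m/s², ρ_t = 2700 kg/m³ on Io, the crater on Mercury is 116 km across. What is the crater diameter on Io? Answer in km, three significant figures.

The impactor-only factors (d, v, ρ_i) cancel in the ratio, leaving D_Io/D_Mercury = (g_Io/g_Mercury)^-0.25 · (ρ_t,Mercury/ρ_t,Io)^0.32.
(1.8/3.7)^-0.25 = 0.4865^-0.25 = 1.197
(2850/2700)^0.32 = 1.056^0.32 = 1.018
Ratio = 1.197 × 1.018 = 1.219
D_Io = 1.219 × 116 km = 141 km

D ≈ 141 km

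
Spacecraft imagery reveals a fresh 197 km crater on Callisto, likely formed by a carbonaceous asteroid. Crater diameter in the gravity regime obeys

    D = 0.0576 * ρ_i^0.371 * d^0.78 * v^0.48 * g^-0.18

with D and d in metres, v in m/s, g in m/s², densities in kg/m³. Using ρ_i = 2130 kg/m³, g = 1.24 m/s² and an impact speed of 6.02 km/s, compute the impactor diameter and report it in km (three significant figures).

d ≈ 30.9 km

Rearranging for d: d = [D / (0.0576 · 2130^0.371 · 6020^0.48 · 1.24^-0.18)]^(1/0.78).
D = 197000 m.
2130^0.371 = 17.17
6020^0.48 = 65.19
1.24^-0.18 = 0.9620
Denominator = 0.0576 × 17.17 × 65.19 × 0.9620 = 62.02
D / 62.02 = 197000 / 62.02 = 3176
d = 3176^(1/0.78) = 3176^1.2821 = 30886 m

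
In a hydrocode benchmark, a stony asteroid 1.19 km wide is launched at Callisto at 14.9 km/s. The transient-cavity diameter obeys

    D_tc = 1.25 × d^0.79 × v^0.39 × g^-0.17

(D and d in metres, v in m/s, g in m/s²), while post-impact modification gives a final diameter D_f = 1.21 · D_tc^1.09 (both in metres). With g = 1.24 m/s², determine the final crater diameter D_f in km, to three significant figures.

In SI: d = 1190 m, v = 14900 m/s.
d^0.79 = 1190^0.79 = 269.0
v^0.39 = 14900^0.39 = 42.42
g^-0.17 = 1.24^-0.17 = 0.9641
D_tc = 1.25 × 269.0 × 42.42 × 0.9641 = 13750 m
D_f = 1.21 × (13750)^1.09 = 39223 m
     = 39.22 km

D_f ≈ 39.2 km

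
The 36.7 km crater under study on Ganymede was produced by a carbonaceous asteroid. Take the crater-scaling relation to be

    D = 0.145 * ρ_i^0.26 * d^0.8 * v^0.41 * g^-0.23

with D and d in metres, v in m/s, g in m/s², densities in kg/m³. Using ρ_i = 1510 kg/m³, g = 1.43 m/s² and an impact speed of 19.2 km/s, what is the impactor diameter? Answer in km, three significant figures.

Rearranging for d: d = [D / (0.145 · 1510^0.26 · 19200^0.41 · 1.43^-0.23)]^(1/0.8).
D = 36700 m.
1510^0.26 = 6.707
19200^0.41 = 57.04
1.43^-0.23 = 0.9210
Denominator = 0.145 × 6.707 × 57.04 × 0.9210 = 51.09
D / 51.09 = 36700 / 51.09 = 718.3
d = 718.3^(1/0.8) = 718.3^1.25 = 3719 m

d ≈ 3.72 km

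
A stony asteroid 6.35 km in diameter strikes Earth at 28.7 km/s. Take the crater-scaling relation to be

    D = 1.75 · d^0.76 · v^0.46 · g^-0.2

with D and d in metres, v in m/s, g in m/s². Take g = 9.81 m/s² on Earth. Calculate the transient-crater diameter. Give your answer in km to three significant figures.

D ≈ 96.7 km

In SI units: d = 6350 m, v = 28700 m/s.
d^0.76 = 6350^0.76 = 776.4
v^0.46 = 28700^0.46 = 112.4
g^-0.2 = 9.81^-0.2 = 0.6334
D = 1.75 × 776.4 × 112.4 × 0.6334 = 96732 m
   = 96.73 km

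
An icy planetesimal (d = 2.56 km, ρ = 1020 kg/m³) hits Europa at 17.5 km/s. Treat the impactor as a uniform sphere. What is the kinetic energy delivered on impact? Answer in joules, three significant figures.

d = 2560 m; v = 17500 m/s.
Mass m = (π/6) ρ d³ = (π/6) × 1020 × (2560)³ = 8.960 × 10^12 kg
E = ½ m v² = 0.5 × 8.960 × 10^12 × (17500)² = 1.372 × 10^21 J

E ≈ 1.37 × 10^21 J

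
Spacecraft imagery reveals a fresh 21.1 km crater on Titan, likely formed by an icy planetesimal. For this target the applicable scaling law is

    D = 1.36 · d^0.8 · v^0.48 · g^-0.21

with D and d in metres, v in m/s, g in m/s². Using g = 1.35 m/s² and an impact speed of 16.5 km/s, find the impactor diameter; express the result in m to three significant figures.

d ≈ 552 m

Rearranging for d: d = [D / (1.36 · 16500^0.48 · 1.35^-0.21)]^(1/0.8).
D = 21100 m.
16500^0.48 = 105.8
1.35^-0.21 = 0.9389
Denominator = 1.36 × 105.8 × 0.9389 = 135.1
D / 135.1 = 21100 / 135.1 = 156.2
d = 156.2^(1/0.8) = 156.2^1.25 = 552.2 m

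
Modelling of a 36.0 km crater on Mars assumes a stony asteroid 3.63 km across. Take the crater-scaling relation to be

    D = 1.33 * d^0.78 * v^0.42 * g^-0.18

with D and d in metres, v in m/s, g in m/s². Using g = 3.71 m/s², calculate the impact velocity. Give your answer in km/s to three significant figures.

v ≈ 15.4 km/s

Rearranging for v: v = [D / (1.33 · 3630^0.78 · 3.71^-0.18)]^(1/0.42).
D = 36000 m.
3630^0.78 = 598.0
3.71^-0.18 = 0.7898
Denominator = 1.33 × 598.0 × 0.7898 = 628.2
D / 628.2 = 36000 / 628.2 = 57.31
v = 57.31^(1/0.42) = 57.31^2.381 = 15358 m/s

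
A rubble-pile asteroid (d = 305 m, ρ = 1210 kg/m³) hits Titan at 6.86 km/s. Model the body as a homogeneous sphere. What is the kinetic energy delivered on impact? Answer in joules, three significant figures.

v = 6860 m/s.
Mass m = (π/6) ρ d³ = (π/6) × 1210 × (305)³ = 1.798 × 10^10 kg
E = ½ m v² = 0.5 × 1.798 × 10^10 × (6860)² = 4.231 × 10^17 J

E ≈ 4.23 × 10^17 J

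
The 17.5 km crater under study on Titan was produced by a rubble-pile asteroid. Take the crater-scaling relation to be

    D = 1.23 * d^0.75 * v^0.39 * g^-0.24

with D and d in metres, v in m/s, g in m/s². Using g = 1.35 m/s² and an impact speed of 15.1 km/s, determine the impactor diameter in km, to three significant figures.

d ≈ 2.55 km

Rearranging for d: d = [D / (1.23 · 15100^0.39 · 1.35^-0.24)]^(1/0.75).
D = 17500 m.
15100^0.39 = 42.64
1.35^-0.24 = 0.9305
Denominator = 1.23 × 42.64 × 0.9305 = 48.80
D / 48.80 = 17500 / 48.80 = 358.6
d = 358.6^(1/0.75) = 358.6^1.3333 = 2547 m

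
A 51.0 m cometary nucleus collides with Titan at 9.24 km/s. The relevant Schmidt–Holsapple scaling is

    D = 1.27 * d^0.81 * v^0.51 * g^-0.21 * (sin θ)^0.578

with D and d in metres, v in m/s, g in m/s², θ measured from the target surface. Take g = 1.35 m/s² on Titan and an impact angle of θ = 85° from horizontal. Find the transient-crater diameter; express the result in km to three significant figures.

D ≈ 3.03 km

In SI units: v = 9240 m/s.
d^0.81 = 51^0.81 = 24.16
v^0.51 = 9240^0.51 = 105.3
g^-0.21 = 1.35^-0.21 = 0.9389
(sin 85°)^0.578 = 0.9962^0.578 = 0.9978
D = 1.27 × 24.16 × 105.3 × 0.9389 × 0.9978 = 3027 m
   = 3.027 km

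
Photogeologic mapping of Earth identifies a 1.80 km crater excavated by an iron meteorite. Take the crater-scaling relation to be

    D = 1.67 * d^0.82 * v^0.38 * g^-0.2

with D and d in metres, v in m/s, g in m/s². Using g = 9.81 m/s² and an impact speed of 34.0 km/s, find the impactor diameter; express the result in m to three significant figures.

d ≈ 69.2 m

Rearranging for d: d = [D / (1.67 · 34000^0.38 · 9.81^-0.2)]^(1/0.82).
D = 1800 m.
34000^0.38 = 52.72
9.81^-0.2 = 0.6334
Denominator = 1.67 × 52.72 × 0.6334 = 55.77
D / 55.77 = 1800 / 55.77 = 32.28
d = 32.28^(1/0.82) = 32.28^1.2195 = 69.21 m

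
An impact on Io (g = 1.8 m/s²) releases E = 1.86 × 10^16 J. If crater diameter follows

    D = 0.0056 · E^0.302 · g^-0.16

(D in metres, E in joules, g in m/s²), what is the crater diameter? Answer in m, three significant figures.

E^0.302 = (1.86 × 10^16)^0.302 = 8.192 × 10^4
g^-0.16 = 1.8^-0.16 = 0.9102
D = 0.0056 × 8.192 × 10^4 × 0.9102 = 417.6 m

D ≈ 418 m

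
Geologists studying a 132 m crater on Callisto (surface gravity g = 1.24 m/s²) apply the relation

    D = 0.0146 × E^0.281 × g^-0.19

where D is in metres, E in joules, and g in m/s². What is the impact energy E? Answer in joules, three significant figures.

E ≈ 1.39 × 10^14 J

Rearranging: E = [D / (0.0146 · g^-0.19)]^(1/0.281).
g^-0.19 = 1.24^-0.19 = 0.9600
D / (0.0146 × 0.9600) = 132 / (0.01402) = 9.415 × 10^3
E = (9.415 × 10^3)^3.5587 = 1.386 × 10^14 J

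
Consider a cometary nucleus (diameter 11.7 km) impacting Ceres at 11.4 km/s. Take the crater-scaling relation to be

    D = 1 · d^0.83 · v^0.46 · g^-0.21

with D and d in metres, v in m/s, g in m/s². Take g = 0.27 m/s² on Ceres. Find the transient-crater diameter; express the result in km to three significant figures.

In SI units: d = 11700 m, v = 11400 m/s.
d^0.83 = 11700^0.83 = 2380
v^0.46 = 11400^0.46 = 73.48
g^-0.21 = 0.27^-0.21 = 1.316
D = 1 × 2380 × 73.48 × 1.316 = 2.301 × 10^5 m
   = 230.1 km

D ≈ 230 km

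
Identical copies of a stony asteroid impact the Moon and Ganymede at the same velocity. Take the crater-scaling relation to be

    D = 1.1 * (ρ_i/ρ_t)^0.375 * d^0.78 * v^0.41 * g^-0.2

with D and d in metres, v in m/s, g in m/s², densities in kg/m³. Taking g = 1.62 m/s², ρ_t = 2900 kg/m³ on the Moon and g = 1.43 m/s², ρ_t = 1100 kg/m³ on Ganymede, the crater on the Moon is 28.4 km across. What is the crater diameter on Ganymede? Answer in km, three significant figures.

D ≈ 41.9 km

The impactor-only factors (d, v, ρ_i) cancel in the ratio, leaving D_Ganymede/D_Moon = (g_Ganymede/g_Moon)^-0.2 · (ρ_t,Moon/ρ_t,Ganymede)^0.375.
(1.43/1.62)^-0.2 = 0.8827^-0.2 = 1.025
(2900/1100)^0.375 = 2.636^0.375 = 1.438
Ratio = 1.025 × 1.438 = 1.474
D_Ganymede = 1.474 × 28.4 km = 41.9 km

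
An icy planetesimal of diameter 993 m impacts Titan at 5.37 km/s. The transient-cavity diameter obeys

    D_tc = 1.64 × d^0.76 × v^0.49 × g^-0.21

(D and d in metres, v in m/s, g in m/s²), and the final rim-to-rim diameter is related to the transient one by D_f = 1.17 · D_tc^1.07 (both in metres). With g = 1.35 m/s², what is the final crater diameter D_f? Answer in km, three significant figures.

v = 5370 m/s.
d^0.76 = 993^0.76 = 189.5
v^0.49 = 5370^0.49 = 67.25
g^-0.21 = 1.35^-0.21 = 0.9389
D_tc = 1.64 × 189.5 × 67.25 × 0.9389 = 19620 m
D_f = 1.17 × (19620)^1.07 = 45854 m
     = 45.85 km

D_f ≈ 45.9 km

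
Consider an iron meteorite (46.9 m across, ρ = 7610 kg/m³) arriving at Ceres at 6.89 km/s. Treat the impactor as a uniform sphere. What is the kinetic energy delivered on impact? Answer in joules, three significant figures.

E ≈ 9.76 × 10^15 J

v = 6890 m/s.
Mass m = (π/6) ρ d³ = (π/6) × 7610 × (46.9)³ = 4.111 × 10^8 kg
E = ½ m v² = 0.5 × 4.111 × 10^8 × (6890)² = 9.758 × 10^15 J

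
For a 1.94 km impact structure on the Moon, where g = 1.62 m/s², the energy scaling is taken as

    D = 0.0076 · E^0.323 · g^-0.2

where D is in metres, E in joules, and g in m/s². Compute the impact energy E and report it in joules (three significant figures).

Rearranging: E = [D / (0.0076 · g^-0.2)]^(1/0.323).
D = 1940 m.
g^-0.2 = 1.62^-0.2 = 0.9080
D / (0.0076 × 0.9080) = 1940 / (6.901 × 10^-3) = 2.811 × 10^5
E = (2.811 × 10^5)^3.096 = 7.408 × 10^16 J

E ≈ 7.41 × 10^16 J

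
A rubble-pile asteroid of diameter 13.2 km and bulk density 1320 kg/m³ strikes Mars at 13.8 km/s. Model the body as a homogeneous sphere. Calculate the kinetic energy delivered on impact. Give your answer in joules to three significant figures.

E ≈ 1.51 × 10^23 J

d = 13200 m; v = 13800 m/s.
Mass m = (π/6) ρ d³ = (π/6) × 1320 × (13200)³ = 1.590 × 10^15 kg
E = ½ m v² = 0.5 × 1.590 × 10^15 × (13800)² = 1.514 × 10^23 J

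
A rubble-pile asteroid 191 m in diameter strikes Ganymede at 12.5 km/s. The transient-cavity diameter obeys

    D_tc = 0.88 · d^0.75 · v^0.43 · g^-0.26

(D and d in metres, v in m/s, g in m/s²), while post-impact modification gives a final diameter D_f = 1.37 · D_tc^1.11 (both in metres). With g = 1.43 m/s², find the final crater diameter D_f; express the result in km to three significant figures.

v = 12500 m/s.
d^0.75 = 191^0.75 = 51.38
v^0.43 = 12500^0.43 = 57.77
g^-0.26 = 1.43^-0.26 = 0.9112
D_tc = 0.88 × 51.38 × 57.77 × 0.9112 = 2380 m
D_f = 1.37 × (2380)^1.11 = 7669 m
     = 7.669 km

D_f ≈ 7.67 km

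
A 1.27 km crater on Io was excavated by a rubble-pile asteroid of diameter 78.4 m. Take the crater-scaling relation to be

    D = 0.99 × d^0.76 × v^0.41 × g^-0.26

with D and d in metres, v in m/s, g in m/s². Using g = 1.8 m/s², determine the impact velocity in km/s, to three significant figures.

Rearranging for v: v = [D / (0.99 · 78.4^0.76 · 1.8^-0.26)]^(1/0.41).
D = 1270 m.
78.4^0.76 = 27.52
1.8^-0.26 = 0.8583
Denominator = 0.99 × 27.52 × 0.8583 = 23.38
D / 23.38 = 1270 / 23.38 = 54.32
v = 54.32^(1/0.41) = 54.32^2.439 = 17044 m/s

v ≈ 17.0 km/s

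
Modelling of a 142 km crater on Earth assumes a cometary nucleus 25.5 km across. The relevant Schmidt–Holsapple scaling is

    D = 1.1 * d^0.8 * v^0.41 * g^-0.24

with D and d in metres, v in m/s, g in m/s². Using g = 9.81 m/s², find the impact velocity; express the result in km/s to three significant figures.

Rearranging for v: v = [D / (1.1 · 25500^0.8 · 9.81^-0.24)]^(1/0.41).
D = 142000 m.
25500^0.8 = 3351
9.81^-0.24 = 0.5781
Denominator = 1.1 × 3351 × 0.5781 = 2131
D / 2131 = 142000 / 2131 = 66.64
v = 66.64^(1/0.41) = 66.64^2.439 = 28060 m/s

v ≈ 28.1 km/s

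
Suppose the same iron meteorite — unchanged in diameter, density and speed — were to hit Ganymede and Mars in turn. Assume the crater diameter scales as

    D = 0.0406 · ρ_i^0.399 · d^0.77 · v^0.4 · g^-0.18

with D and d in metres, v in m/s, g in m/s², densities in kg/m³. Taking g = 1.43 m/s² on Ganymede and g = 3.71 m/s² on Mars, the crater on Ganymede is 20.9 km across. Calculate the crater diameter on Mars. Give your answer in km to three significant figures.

D ≈ 17.6 km

All impactor-dependent factors cancel in the ratio, leaving D_Mars/D_Ganymede = (g_Mars/g_Ganymede)^-0.18.
(3.71/1.43)^-0.18 = 2.594^-0.18 = 0.8423
D_Mars = 0.8423 × 20.9 km = 17.6 km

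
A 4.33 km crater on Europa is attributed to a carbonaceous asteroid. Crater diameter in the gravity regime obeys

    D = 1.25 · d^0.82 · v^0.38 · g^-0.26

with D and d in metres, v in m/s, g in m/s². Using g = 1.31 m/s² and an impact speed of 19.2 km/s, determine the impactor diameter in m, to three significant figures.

Rearranging for d: d = [D / (1.25 · 19200^0.38 · 1.31^-0.26)]^(1/0.82).
D = 4330 m.
19200^0.38 = 42.43
1.31^-0.26 = 0.9322
Denominator = 1.25 × 42.43 × 0.9322 = 49.44
D / 49.44 = 4330 / 49.44 = 87.58
d = 87.58^(1/0.82) = 87.58^1.2195 = 233.8 m

d ≈ 234 m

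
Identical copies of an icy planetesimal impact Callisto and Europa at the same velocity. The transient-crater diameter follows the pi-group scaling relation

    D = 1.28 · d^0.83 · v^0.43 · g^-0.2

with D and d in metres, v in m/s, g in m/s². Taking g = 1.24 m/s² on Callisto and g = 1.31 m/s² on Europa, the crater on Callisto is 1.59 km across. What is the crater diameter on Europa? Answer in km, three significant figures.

All impactor-dependent factors cancel in the ratio, leaving D_Europa/D_Callisto = (g_Europa/g_Callisto)^-0.2.
(1.31/1.24)^-0.2 = 1.056^-0.2 = 0.9892
D_Europa = 0.9892 × 1.59 km = 1.57 km

D ≈ 1.57 km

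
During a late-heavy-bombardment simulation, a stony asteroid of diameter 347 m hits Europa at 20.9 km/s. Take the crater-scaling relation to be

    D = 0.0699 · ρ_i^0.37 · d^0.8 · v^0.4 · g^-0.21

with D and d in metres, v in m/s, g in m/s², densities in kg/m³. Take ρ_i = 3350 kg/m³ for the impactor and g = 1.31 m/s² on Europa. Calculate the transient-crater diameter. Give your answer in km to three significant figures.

D ≈ 7.66 km

In SI units: v = 20900 m/s.
ρ_i^0.37 = 3350^0.37 = 20.15
d^0.8 = 347^0.8 = 107.7
v^0.4 = 20900^0.4 = 53.46
g^-0.21 = 1.31^-0.21 = 0.9449
D = 0.0699 × 20.15 × 107.7 × 53.46 × 0.9449 = 7663 m
   = 7.663 km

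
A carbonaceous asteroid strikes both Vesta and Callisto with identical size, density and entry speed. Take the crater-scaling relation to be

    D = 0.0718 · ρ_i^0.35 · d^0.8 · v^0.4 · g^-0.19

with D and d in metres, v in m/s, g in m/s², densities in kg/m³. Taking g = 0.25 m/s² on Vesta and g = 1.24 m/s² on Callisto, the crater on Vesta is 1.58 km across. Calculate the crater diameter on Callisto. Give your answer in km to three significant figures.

D ≈ 1.17 km

All impactor-dependent factors cancel in the ratio, leaving D_Callisto/D_Vesta = (g_Callisto/g_Vesta)^-0.19.
(1.24/0.25)^-0.19 = 4.960^-0.19 = 0.7377
D_Callisto = 0.7377 × 1.58 km = 1.17 km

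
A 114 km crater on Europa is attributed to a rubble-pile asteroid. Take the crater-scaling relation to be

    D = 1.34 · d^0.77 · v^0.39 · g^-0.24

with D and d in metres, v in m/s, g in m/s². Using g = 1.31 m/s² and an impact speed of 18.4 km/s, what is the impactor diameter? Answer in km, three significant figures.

Rearranging for d: d = [D / (1.34 · 18400^0.39 · 1.31^-0.24)]^(1/0.77).
D = 114000 m.
18400^0.39 = 46.06
1.31^-0.24 = 0.9372
Denominator = 1.34 × 46.06 × 0.9372 = 57.84
D / 57.84 = 114000 / 57.84 = 1971
d = 1971^(1/0.77) = 1971^1.2987 = 19002 m

d ≈ 19.0 km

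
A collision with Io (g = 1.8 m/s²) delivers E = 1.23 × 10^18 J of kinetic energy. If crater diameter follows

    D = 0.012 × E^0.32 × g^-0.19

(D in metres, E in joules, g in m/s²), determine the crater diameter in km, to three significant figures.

E^0.32 = (1.23 × 10^18)^0.32 = 6.149 × 10^5
g^-0.19 = 1.8^-0.19 = 0.8943
D = 0.012 × 6.149 × 10^5 × 0.8943 = 6599 m
   = 6.599 km

D ≈ 6.60 km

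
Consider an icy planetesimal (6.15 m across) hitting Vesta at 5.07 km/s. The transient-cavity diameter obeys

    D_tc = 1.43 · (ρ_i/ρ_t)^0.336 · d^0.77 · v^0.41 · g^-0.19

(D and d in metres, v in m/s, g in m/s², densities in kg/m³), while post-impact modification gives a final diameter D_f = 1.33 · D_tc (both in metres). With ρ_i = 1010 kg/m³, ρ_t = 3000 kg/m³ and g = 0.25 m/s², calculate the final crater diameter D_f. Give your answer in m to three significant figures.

D_f ≈ 230 m

v = 5070 m/s.
(ρ_i/ρ_t)^0.336 = (1010/3000)^0.336 = 0.6936
d^0.77 = 6.15^0.77 = 4.050
v^0.41 = 5070^0.41 = 33.04
g^-0.19 = 0.25^-0.19 = 1.301
D_tc = 1.43 × 0.6936 × 4.050 × 33.04 × 1.301 = 172.7 m
D_f = 1.33 × 172.7 = 229.7 m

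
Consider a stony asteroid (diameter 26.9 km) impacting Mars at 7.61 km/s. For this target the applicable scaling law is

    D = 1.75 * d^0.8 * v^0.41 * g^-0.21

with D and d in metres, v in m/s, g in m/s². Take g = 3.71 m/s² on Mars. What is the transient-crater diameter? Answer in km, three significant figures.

D ≈ 181 km

In SI units: d = 26900 m, v = 7610 m/s.
d^0.8 = 26900^0.8 = 3498
v^0.41 = 7610^0.41 = 39.03
g^-0.21 = 3.71^-0.21 = 0.7593
D = 1.75 × 3498 × 39.03 × 0.7593 = 1.814 × 10^5 m
   = 181.4 km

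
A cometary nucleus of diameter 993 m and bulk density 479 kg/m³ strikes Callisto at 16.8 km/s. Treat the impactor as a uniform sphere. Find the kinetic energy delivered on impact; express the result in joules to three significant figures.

v = 16800 m/s.
Mass m = (π/6) ρ d³ = (π/6) × 479 × (993)³ = 2.456 × 10^11 kg
E = ½ m v² = 0.5 × 2.456 × 10^11 × (16800)² = 3.466 × 10^19 J

E ≈ 3.47 × 10^19 J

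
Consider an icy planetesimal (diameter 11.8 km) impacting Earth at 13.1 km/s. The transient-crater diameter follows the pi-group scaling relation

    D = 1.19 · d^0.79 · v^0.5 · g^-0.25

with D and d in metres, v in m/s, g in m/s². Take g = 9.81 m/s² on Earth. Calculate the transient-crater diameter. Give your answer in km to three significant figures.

In SI units: d = 11800 m, v = 13100 m/s.
d^0.79 = 11800^0.79 = 1647
v^0.5 = 13100^0.5 = 114.5
g^-0.25 = 9.81^-0.25 = 0.5650
D = 1.19 × 1647 × 114.5 × 0.5650 = 1.268 × 10^5 m
   = 126.8 km

D ≈ 127 km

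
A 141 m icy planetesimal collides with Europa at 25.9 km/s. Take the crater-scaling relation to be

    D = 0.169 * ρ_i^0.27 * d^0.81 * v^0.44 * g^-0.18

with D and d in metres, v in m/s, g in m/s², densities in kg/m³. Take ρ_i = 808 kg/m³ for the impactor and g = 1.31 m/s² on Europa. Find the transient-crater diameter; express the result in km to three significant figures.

D ≈ 4.73 km

In SI units: v = 25900 m/s.
ρ_i^0.27 = 808^0.27 = 6.095
d^0.81 = 141^0.81 = 55.06
v^0.44 = 25900^0.44 = 87.47
g^-0.18 = 1.31^-0.18 = 0.9526
D = 0.169 × 6.095 × 55.06 × 87.47 × 0.9526 = 4726 m
   = 4.726 km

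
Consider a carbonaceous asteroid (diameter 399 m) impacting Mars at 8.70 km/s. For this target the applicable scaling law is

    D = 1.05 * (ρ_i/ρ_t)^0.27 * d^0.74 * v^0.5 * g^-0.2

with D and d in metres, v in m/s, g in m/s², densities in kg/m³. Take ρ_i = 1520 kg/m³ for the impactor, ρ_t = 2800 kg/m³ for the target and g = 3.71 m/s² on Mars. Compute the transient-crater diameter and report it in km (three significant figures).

D ≈ 5.37 km

In SI units: v = 8700 m/s.
(ρ_i/ρ_t)^0.27 = (1520/2800)^0.27 = 0.8479
d^0.74 = 399^0.74 = 84.09
v^0.5 = 8700^0.5 = 93.27
g^-0.2 = 3.71^-0.2 = 0.7694
D = 1.05 × 0.8479 × 84.09 × 93.27 × 0.7694 = 5372 m
   = 5.372 km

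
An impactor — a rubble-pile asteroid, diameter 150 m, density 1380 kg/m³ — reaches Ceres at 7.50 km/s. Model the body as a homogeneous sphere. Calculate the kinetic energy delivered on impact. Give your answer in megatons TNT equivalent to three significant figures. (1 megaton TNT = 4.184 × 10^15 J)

v = 7500 m/s.
Mass m = (π/6) ρ d³ = (π/6) × 1380 × (150)³ = 2.439 × 10^9 kg
E = ½ m v² = 0.5 × 2.439 × 10^9 × (7500)² = 6.860 × 10^16 J
   = 6.860 × 10^16 / 4.184×10^15 = 16.40 Mt

E ≈ 16.4 Mt TNT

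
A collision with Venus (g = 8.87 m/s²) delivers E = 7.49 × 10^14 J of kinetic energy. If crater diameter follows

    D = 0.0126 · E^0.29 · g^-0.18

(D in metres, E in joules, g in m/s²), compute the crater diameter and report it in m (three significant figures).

E^0.29 = (7.49 × 10^14)^0.29 = 2.059 × 10^4
g^-0.18 = 8.87^-0.18 = 0.6751
D = 0.0126 × 2.059 × 10^4 × 0.6751 = 175.1 m

D ≈ 175 m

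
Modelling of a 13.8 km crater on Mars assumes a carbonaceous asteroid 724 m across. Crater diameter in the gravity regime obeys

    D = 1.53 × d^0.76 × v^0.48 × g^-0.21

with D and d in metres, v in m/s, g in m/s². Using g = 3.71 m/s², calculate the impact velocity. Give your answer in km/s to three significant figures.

Rearranging for v: v = [D / (1.53 · 724^0.76 · 3.71^-0.21)]^(1/0.48).
D = 13800 m.
724^0.76 = 149.1
3.71^-0.21 = 0.7593
Denominator = 1.53 × 149.1 × 0.7593 = 173.2
D / 173.2 = 13800 / 173.2 = 79.68
v = 79.68^(1/0.48) = 79.68^2.0833 = 9143 m/s

v ≈ 9.14 km/s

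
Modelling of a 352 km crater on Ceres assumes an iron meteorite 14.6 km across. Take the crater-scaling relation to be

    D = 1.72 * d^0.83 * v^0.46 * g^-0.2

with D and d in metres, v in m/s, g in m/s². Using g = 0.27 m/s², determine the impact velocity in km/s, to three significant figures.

Rearranging for v: v = [D / (1.72 · 14600^0.83 · 0.27^-0.2)]^(1/0.46).
D = 352000 m.
14600^0.83 = 2860
0.27^-0.2 = 1.299
Denominator = 1.72 × 2860 × 1.299 = 6390
D / 6390 = 352000 / 6390 = 55.09
v = 55.09^(1/0.46) = 55.09^2.1739 = 6094 m/s

v ≈ 6.09 km/s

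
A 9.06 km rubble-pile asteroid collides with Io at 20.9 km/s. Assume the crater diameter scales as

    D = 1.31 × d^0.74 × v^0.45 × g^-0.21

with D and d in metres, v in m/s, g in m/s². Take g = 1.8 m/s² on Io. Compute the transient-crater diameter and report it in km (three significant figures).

D ≈ 86.3 km

In SI units: d = 9060 m, v = 20900 m/s.
d^0.74 = 9060^0.74 = 847.8
v^0.45 = 20900^0.45 = 87.92
g^-0.21 = 1.8^-0.21 = 0.8839
D = 1.31 × 847.8 × 87.92 × 0.8839 = 86309 m
   = 86.31 km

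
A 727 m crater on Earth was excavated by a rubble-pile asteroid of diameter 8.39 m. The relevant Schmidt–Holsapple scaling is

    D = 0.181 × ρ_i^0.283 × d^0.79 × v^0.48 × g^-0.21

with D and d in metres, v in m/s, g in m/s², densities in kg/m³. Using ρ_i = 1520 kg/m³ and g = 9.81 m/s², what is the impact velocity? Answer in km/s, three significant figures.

v ≈ 35.1 km/s

Rearranging for v: v = [D / (0.181 · 1520^0.283 · 8.39^0.79 · 9.81^-0.21)]^(1/0.48).
1520^0.283 = 7.952
8.39^0.79 = 5.367
9.81^-0.21 = 0.6191
Denominator = 0.181 × 7.952 × 5.367 × 0.6191 = 4.782
D / 4.782 = 727 / 4.782 = 152.0
v = 152.0^(1/0.48) = 152.0^2.0833 = 35110 m/s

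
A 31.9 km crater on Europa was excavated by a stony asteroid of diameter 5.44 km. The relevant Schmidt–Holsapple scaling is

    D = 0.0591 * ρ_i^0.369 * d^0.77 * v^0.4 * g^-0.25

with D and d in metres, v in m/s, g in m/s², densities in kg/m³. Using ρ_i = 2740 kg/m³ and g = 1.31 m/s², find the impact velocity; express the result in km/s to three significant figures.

v ≈ 11.0 km/s

Rearranging for v: v = [D / (0.0591 · 2740^0.369 · 5440^0.77 · 1.31^-0.25)]^(1/0.4).
D = 31900 m.
2740^0.369 = 18.56
5440^0.77 = 752.3
1.31^-0.25 = 0.9347
Denominator = 0.0591 × 18.56 × 752.3 × 0.9347 = 771.3
D / 771.3 = 31900 / 771.3 = 41.36
v = 41.36^(1/0.4) = 41.36^2.5 = 11001 m/s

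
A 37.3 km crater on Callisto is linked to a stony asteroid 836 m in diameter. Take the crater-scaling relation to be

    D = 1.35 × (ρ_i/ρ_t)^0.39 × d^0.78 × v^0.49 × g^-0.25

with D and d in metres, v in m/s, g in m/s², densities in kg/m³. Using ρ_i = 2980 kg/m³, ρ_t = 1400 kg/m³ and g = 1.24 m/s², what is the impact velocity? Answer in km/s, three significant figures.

v ≈ 15.8 km/s

Rearranging for v: v = [D / (1.35 · (2980/1400)^0.39 · 836^0.78 · 1.24^-0.25)]^(1/0.49).
D = 37300 m.
(2980/1400)^0.39 = 1.343
836^0.78 = 190.2
1.24^-0.25 = 0.9476
Denominator = 1.35 × 1.343 × 190.2 × 0.9476 = 326.8
D / 326.8 = 37300 / 326.8 = 114.1
v = 114.1^(1/0.49) = 114.1^2.0408 = 15795 m/s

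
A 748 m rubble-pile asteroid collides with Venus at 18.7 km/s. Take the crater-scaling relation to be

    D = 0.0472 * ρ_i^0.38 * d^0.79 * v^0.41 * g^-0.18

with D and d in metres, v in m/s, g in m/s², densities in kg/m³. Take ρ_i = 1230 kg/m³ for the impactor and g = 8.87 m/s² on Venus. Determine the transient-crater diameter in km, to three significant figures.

D ≈ 5.00 km

In SI units: v = 18700 m/s.
ρ_i^0.38 = 1230^0.38 = 14.93
d^0.79 = 748^0.79 = 186.4
v^0.41 = 18700^0.41 = 56.42
g^-0.18 = 8.87^-0.18 = 0.6751
D = 0.0472 × 14.93 × 186.4 × 56.42 × 0.6751 = 5003 m
   = 5.003 km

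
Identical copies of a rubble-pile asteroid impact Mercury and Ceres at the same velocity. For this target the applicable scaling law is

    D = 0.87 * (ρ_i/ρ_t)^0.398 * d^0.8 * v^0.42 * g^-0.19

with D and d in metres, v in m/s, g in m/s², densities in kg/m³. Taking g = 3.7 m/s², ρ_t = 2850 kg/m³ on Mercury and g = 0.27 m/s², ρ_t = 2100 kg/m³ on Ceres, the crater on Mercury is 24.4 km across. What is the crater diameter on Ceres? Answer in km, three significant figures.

D ≈ 45.3 km

The impactor-only factors (d, v, ρ_i) cancel in the ratio, leaving D_Ceres/D_Mercury = (g_Ceres/g_Mercury)^-0.19 · (ρ_t,Mercury/ρ_t,Ceres)^0.398.
(0.27/3.7)^-0.19 = 0.07297^-0.19 = 1.644
(2850/2100)^0.398 = 1.357^0.398 = 1.129
Ratio = 1.644 × 1.129 = 1.856
D_Ceres = 1.856 × 24.4 km = 45.3 km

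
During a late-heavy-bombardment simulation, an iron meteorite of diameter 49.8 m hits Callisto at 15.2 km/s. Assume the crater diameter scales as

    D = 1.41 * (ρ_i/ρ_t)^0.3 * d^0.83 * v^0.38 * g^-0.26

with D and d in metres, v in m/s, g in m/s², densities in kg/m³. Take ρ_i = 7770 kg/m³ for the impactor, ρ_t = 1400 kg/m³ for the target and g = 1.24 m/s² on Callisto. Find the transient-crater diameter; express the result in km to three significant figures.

D ≈ 2.22 km

In SI units: v = 15200 m/s.
(ρ_i/ρ_t)^0.3 = (7770/1400)^0.3 = 1.672
d^0.83 = 49.8^0.83 = 25.63
v^0.38 = 15200^0.38 = 38.82
g^-0.26 = 1.24^-0.26 = 0.9456
D = 1.41 × 1.672 × 25.63 × 38.82 × 0.9456 = 2218 m
   = 2.218 km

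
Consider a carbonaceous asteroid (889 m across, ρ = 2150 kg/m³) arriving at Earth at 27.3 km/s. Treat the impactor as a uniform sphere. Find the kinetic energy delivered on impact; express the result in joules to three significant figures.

v = 27300 m/s.
Mass m = (π/6) ρ d³ = (π/6) × 2150 × (889)³ = 7.909 × 10^11 kg
E = ½ m v² = 0.5 × 7.909 × 10^11 × (27300)² = 2.947 × 10^20 J

E ≈ 2.95 × 10^20 J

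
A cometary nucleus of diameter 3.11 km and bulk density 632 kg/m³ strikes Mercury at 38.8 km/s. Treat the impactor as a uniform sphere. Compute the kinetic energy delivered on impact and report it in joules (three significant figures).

E ≈ 7.49 × 10^21 J

d = 3110 m; v = 38800 m/s.
Mass m = (π/6) ρ d³ = (π/6) × 632 × (3110)³ = 9.954 × 10^12 kg
E = ½ m v² = 0.5 × 9.954 × 10^12 × (38800)² = 7.493 × 10^21 J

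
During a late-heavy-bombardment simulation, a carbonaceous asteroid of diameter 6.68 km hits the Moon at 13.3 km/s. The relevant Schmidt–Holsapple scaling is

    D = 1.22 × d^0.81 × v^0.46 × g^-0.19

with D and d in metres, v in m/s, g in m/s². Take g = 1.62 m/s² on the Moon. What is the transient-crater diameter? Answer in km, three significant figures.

In SI units: d = 6680 m, v = 13300 m/s.
d^0.81 = 6680^0.81 = 1253
v^0.46 = 13300^0.46 = 78.88
g^-0.19 = 1.62^-0.19 = 0.9124
D = 1.22 × 1253 × 78.88 × 0.9124 = 1.100 × 10^5 m
   = 110.0 km

D ≈ 110 km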